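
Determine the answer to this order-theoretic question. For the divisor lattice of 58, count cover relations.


A cover relation a -< b holds when a < b with no c strictly between.
Cover relations:
  1 -< 2
  1 -< 29
  2 -< 58
  29 -< 58
Total: 4


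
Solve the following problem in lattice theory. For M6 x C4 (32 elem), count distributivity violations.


Distributive law: a ^ (b v c) = (a ^ b) v (a ^ c).
Check all 32^3 = 32768 ordered triples (a,b,c).
  e.g. a=(a1,0), b=(a2,0), c=(a3,0): lhs=(a1,0) != rhs=(0,0)
  e.g. a=(a1,0), b=(a2,0), c=(a3,1): lhs=(a1,0) != rhs=(0,0)
Total violating triples: 7680


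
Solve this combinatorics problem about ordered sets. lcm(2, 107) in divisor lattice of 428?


Join=lcm.
gcd(2,107)=1
lcm=214


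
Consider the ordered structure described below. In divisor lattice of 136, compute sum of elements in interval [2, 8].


Interval [2,8] in divisors of 136: [2, 4, 8]
Sum = 14


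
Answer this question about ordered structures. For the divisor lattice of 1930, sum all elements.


sigma(n) = sum of divisors.
Divisors of 1930: [1, 2, 5, 10, 193, 386, 965, 1930]
Sum = 3492


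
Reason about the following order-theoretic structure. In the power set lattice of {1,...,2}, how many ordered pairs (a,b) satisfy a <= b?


The order relation is {(a,b) : a <= b}, reflexive so it includes (a,a).
Examples: ({},{}), ({},{1,2}), ({},{1}), ({},{2}), ({1,2},{1,2}), ...
Total ordered pairs: 9


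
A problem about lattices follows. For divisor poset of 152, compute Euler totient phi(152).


phi(n) = n * prod_{p|n} (1 - 1/p).
Prime divisors of 152: [2, 19]
phi(152) = 152 * (1 - 1/2) * (1 - 1/19)
phi(152) = 72


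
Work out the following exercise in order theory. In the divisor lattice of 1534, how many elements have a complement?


An element a is complemented if some b has a meet b = bottom, a join b = top.
a is complemented iff gcd(a, n/a)=1, i.e. a is a unitary divisor of 1534.
Complemented elements: 1, 2, 13, 26, 59, 118, ... (2 more)
Count: 8


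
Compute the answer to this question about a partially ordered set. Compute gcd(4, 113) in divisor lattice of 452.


In a divisor lattice, meet = gcd (greatest common divisor).
By Euclidean algorithm or factoring: gcd(4,113) = 1


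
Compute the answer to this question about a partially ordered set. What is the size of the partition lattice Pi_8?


B(n) = number of set partitions of an n-element set.
B(n) satisfies the recurrence: B(n+1) = sum_k C(n,k)*B(k).
B(8) = 4140


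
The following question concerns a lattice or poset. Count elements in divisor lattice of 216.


Divisors of 216: [1, 2, 3, 4, 6, 8, 9, 12, 18, 24, 27, 36, 54, 72, 108, 216]
Count: 16


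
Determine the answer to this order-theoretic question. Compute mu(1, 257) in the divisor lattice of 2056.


In a divisor lattice, mu(a,b) = mu(b/a) where mu is the classical Mobius function.
b/a = 257/1 = 257
Prime factorization of 257: primes [257]
257 is squarefree with 1 prime factor(s), so mu(257) = (-1)^1 = -1


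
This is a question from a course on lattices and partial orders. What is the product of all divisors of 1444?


Divisors of 1444: [1, 2, 4, 19, 38, 76, 361, 722, 1444]
Product = n^(d(n)/2) = 1444^(9/2)
Product = 165216101262848


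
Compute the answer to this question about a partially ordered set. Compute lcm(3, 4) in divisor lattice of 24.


In a divisor lattice, join = lcm (least common multiple).
gcd(3,4) = 1
lcm(3,4) = 3*4/gcd = 12/1 = 12


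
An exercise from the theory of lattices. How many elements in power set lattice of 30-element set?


Power set = 2^n.
2^30 = 1073741824


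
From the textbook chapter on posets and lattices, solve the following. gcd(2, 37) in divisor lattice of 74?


Meet=gcd.
gcd(2,37)=1


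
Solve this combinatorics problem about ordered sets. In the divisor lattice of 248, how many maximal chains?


A maximal chain goes from the minimum element to a maximal element via cover relations.
Counting all min-to-max paths in the cover graph.
Total maximal chains: 4


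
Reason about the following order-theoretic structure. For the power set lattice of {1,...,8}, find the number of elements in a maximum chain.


A chain is a totally ordered subset; we count the number of elements in a maximum chain.
Compute, for each element x, the size of the longest chain ending at x:
  {}: 1
  {1}: 2
  {2}: 2
  {3}: 2
  {4}: 2
  {5}: 2
  ...
A maximum chain: {} < {1} < {1,2} < {1,2,3} < {1,2,3,4} < {1,2,3,4,5} < {1,2,3,4,5,6} < {1,2,3,4,5,6,7} < {1,2,3,4,5,6,7,8}
Number of elements in the longest chain: 9


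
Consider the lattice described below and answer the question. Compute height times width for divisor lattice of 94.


Height = length of longest chain minus 1; width = size of largest antichain.
A maximum chain: 1 | 47 | 94  (height 2).
A maximum antichain: {2, 47}  (width 2).
Product = 2 * 2 = 4


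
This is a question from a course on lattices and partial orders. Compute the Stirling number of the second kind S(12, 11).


S(n,k) = k*S(n-1,k) + S(n-1,k-1).
S(11,11) = 1, S(11,10) = 55
S(12,11) = 11*1 + 55 = 11 + 55
S(12,11) = 66


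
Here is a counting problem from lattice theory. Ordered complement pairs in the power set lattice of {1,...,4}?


Complement pair (a,b): a meet b = bottom, a join b = top.
Here: A intersect B = {} and A union B = {1,...,4}.
Pairs found: ({},{1,2,3,4}), ({1},{2,3,4}), ({2},{1,3,4}), ({3},{1,2,4}), ... (12 more)
Total ordered pairs: 16


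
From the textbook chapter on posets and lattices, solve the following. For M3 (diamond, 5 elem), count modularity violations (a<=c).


Modular law: if a <= c then a v (b ^ c) = (a v b) ^ c.
Check all triples (a,b,c) with a <= c among 5 elements.
This lattice is modular (diamonds M_m and their chain-products are modular).
Total violating triples: 0


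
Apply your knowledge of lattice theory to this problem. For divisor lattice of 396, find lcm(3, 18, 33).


In a divisor lattice, join = lcm (least common multiple).
Compute lcm iteratively: start with first element, then lcm(current, next).
Elements: [3, 18, 33]
lcm(3,18) = 18
lcm(18,33) = 198
Final lcm = 198


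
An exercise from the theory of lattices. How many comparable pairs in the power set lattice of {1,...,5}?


A comparable pair {a,b} has a < b or b < a in the order.
Count unordered pairs where one element is strictly below the other.
Examples: {{},{1}}, {{},{2}}, {{},{3}}, {{},{4}}, ...
Total comparable pairs: 211


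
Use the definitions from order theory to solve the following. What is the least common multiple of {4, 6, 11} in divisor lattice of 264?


In a divisor lattice, join = lcm (least common multiple).
Compute lcm iteratively: start with first element, then lcm(current, next).
Elements: [4, 6, 11]
lcm(4,6) = 12
lcm(12,11) = 132
Final lcm = 132


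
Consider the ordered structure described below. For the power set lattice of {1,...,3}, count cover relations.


A cover relation a -< b holds when a < b with no c strictly between.
Cover relations:
  {} -< {1}
  {} -< {2}
  {} -< {3}
  {1} -< {1,2}
  {1} -< {1,3}
  {2} -< {1,2}
  {2} -< {2,3}
  {3} -< {1,3}
  ...4 more
Total: 12


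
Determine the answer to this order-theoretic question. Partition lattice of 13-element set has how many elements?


B(n) = number of set partitions of an n-element set.
B(n) satisfies the recurrence: B(n+1) = sum_k C(n,k)*B(k).
B(13) = 27644437


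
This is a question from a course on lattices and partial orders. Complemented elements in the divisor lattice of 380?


An element a is complemented if some b has a meet b = bottom, a join b = top.
a is complemented iff gcd(a, n/a)=1, i.e. a is a unitary divisor of 380.
Complemented elements: 1, 4, 5, 19, 20, 76, ... (2 more)
Count: 8


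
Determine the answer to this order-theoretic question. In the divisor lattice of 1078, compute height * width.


Height = length of longest chain minus 1; width = size of largest antichain.
A maximum chain: 1 | 11 | 77 | 539 | 1078  (height 4).
A maximum antichain: {14, 22, 49, 77}  (width 4).
Product = 4 * 4 = 16


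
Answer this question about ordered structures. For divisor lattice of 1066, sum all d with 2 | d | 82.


Interval [2,82] in divisors of 1066: [2, 82]
Sum = 84


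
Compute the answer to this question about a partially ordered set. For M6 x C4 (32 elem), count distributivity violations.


Distributive law: a ^ (b v c) = (a ^ b) v (a ^ c).
Check all 32^3 = 32768 ordered triples (a,b,c).
  e.g. a=(a1,0), b=(a2,0), c=(a3,0): lhs=(a1,0) != rhs=(0,0)
  e.g. a=(a1,0), b=(a2,0), c=(a3,1): lhs=(a1,0) != rhs=(0,0)
Total violating triples: 7680


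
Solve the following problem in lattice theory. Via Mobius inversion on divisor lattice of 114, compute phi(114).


phi(n) = n * prod_{p|n} (1 - 1/p).
Prime divisors of 114: [2, 3, 19]
phi(114) = 114 * (1 - 1/2) * (1 - 1/3) * (1 - 1/19)
phi(114) = 36


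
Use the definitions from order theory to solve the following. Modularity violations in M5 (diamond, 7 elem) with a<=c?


Modular law: if a <= c then a v (b ^ c) = (a v b) ^ c.
Check all triples (a,b,c) with a <= c among 7 elements.
This lattice is modular (diamonds M_m and their chain-products are modular).
Total violating triples: 0


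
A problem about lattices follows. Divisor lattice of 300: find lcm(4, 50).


In a divisor lattice, join = lcm (least common multiple).
gcd(4,50) = 2
lcm(4,50) = 4*50/gcd = 200/2 = 100


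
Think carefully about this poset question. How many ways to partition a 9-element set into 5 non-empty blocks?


S(n,k) = k*S(n-1,k) + S(n-1,k-1).
S(8,5) = 1050, S(8,4) = 1701
S(9,5) = 5*1050 + 1701 = 5250 + 1701
S(9,5) = 6951


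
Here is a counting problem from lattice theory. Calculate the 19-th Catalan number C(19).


C(n) = C(2n, n) / (n+1).
C(38, 19) = 35345263800
C(19) = 35345263800 / 20 = 1767263190


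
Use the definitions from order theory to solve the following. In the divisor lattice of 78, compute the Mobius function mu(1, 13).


In a divisor lattice, mu(a,b) = mu(b/a) where mu is the classical Mobius function.
b/a = 13/1 = 13
Prime factorization of 13: primes [13]
13 is squarefree with 1 prime factor(s), so mu(13) = (-1)^1 = -1


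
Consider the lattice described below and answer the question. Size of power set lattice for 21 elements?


Power set = 2^n.
2^21 = 2097152


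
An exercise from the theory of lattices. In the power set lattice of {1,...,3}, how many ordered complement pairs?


Complement pair (a,b): a meet b = bottom, a join b = top.
Here: A intersect B = {} and A union B = {1,...,3}.
Pairs found: ({},{1,2,3}), ({1},{2,3}), ({2},{1,3}), ({3},{1,2}), ... (4 more)
Total ordered pairs: 8


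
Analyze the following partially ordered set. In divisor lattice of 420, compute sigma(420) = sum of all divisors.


sigma(n) = sum of divisors.
Divisors of 420: [1, 2, 3, 4, 5, 6, 7, 10, 12, 14, 15, 20, 21, 28, 30, 35, 42, 60, 70, 84, 105, 140, 210, 420]
Sum = 1344


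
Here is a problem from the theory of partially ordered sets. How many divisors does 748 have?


Divisors of 748: [1, 2, 4, 11, 17, 22, 34, 44, 68, 187, 374, 748]
Count: 12


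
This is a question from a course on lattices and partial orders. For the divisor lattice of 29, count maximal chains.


A maximal chain goes from the minimum element to a maximal element via cover relations.
Counting all min-to-max paths in the cover graph.
Total maximal chains: 1


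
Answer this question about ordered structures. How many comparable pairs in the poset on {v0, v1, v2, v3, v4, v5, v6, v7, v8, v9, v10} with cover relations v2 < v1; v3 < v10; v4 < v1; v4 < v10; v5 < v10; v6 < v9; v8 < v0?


A comparable pair {a,b} has a < b or b < a in the order.
Count unordered pairs where one element is strictly below the other.
Examples: {v0,v8}, {v1,v2}, {v1,v4}, {v3,v10}, ...
Total comparable pairs: 7


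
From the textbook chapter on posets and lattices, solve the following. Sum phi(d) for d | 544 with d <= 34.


Divisors of 544 up to 34: [1, 2, 4, 8, 16, 17, 32, 34]
phi values: [1, 1, 2, 4, 8, 16, 16, 16]
Sum = 64


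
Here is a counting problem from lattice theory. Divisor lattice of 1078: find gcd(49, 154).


In a divisor lattice, meet = gcd (greatest common divisor).
By Euclidean algorithm or factoring: gcd(49,154) = 7


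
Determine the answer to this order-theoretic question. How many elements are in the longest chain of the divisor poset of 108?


A chain is a totally ordered subset; we count the number of elements in a maximum chain.
Compute, for each element x, the size of the longest chain ending at x:
  1: 1
  2: 2
  3: 2
  4: 3
  9: 3
  6: 3
  ...
A maximum chain: 1 < 2 < 4 < 12 < 36 < 108
Number of elements in the longest chain: 6


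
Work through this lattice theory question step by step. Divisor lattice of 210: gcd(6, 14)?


Meet=gcd.
gcd(6,14)=2


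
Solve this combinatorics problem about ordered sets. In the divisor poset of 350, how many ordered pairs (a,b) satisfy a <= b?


The order relation is {(a,b) : a <= b}, reflexive so it includes (a,a).
Examples: (1,1), (1,10), (1,14), (1,175), (1,2), ...
Total ordered pairs: 54


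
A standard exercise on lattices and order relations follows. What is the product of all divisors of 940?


Divisors of 940: [1, 2, 4, 5, 10, 20, 47, 94, 188, 235, 470, 940]
Product = n^(d(n)/2) = 940^(12/2)
Product = 689869781056000000


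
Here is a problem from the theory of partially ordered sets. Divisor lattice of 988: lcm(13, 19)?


Join=lcm.
gcd(13,19)=1
lcm=247


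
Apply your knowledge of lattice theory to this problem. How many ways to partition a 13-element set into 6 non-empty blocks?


S(n,k) = k*S(n-1,k) + S(n-1,k-1).
S(12,6) = 1323652, S(12,5) = 1379400
S(13,6) = 6*1323652 + 1379400 = 7941912 + 1379400
S(13,6) = 9321312


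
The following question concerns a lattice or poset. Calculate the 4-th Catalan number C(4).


C(n) = C(2n, n) / (n+1).
C(8, 4) = 70
C(4) = 70 / 5 = 14


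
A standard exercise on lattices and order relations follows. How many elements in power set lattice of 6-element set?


Power set = 2^n.
2^6 = 64


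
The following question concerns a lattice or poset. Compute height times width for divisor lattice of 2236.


Height = length of longest chain minus 1; width = size of largest antichain.
A maximum chain: 1 | 43 | 559 | 1118 | 2236  (height 4).
A maximum antichain: {4, 26, 86, 559}  (width 4).
Product = 4 * 4 = 16


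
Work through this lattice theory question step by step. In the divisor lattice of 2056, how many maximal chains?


A maximal chain goes from the minimum element to a maximal element via cover relations.
Counting all min-to-max paths in the cover graph.
Total maximal chains: 4


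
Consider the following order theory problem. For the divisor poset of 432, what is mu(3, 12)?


In a divisor lattice, mu(a,b) = mu(b/a) where mu is the classical Mobius function.
b/a = 12/3 = 4
Prime factorization of 4: primes [2]
4 is not squarefree, so mu(4) = 0


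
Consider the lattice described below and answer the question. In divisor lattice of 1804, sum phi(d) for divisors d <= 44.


Divisors of 1804 up to 44: [1, 2, 4, 11, 22, 41, 44]
phi values: [1, 1, 2, 10, 10, 40, 20]
Sum = 84


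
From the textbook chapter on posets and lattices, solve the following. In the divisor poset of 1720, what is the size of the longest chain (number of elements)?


A chain is a totally ordered subset; we count the number of elements in a maximum chain.
Compute, for each element x, the size of the longest chain ending at x:
  1: 1
  2: 2
  5: 2
  43: 2
  4: 3
  8: 4
  ...
A maximum chain: 1 < 2 < 4 < 8 < 40 < 1720
Number of elements in the longest chain: 6


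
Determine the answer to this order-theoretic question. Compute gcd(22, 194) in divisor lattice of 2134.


In a divisor lattice, meet = gcd (greatest common divisor).
By Euclidean algorithm or factoring: gcd(22,194) = 2


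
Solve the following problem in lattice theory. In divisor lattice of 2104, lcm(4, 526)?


Join=lcm.
gcd(4,526)=2
lcm=1052


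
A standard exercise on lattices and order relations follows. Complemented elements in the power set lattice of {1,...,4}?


An element a is complemented if some b has a meet b = bottom, a join b = top.
every subset A has complement S\A, so all elements are complemented.
Complemented elements: {}, {1}, {2}, {3}, {4}, {1,2}, ... (10 more)
Count: 16


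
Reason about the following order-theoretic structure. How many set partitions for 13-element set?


B(n) = number of set partitions of an n-element set.
B(n) satisfies the recurrence: B(n+1) = sum_k C(n,k)*B(k).
B(13) = 27644437


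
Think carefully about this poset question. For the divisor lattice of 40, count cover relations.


A cover relation a -< b holds when a < b with no c strictly between.
Cover relations:
  1 -< 2
  1 -< 5
  2 -< 4
  2 -< 10
  4 -< 8
  4 -< 20
  5 -< 10
  8 -< 40
  ...2 more
Total: 10


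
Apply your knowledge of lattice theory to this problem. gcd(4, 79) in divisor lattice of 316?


Meet=gcd.
gcd(4,79)=1


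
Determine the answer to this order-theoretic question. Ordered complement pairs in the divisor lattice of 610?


Complement pair (a,b): a meet b = bottom, a join b = top.
Here: gcd(a,b)=1 and lcm(a,b)=610, i.e. a*b=610 with a,b coprime.
Pairs found: (1,610), (2,305), (5,122), (10,61), ... (4 more)
Total ordered pairs: 8


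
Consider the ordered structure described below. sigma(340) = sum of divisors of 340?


sigma(n) = sum of divisors.
Divisors of 340: [1, 2, 4, 5, 10, 17, 20, 34, 68, 85, 170, 340]
Sum = 756


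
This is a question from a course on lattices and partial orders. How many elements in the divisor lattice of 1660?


Divisors of 1660: [1, 2, 4, 5, 10, 20, 83, 166, 332, 415, 830, 1660]
Count: 12


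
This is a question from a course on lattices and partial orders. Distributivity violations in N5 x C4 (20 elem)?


Distributive law: a ^ (b v c) = (a ^ b) v (a ^ c).
Check all 20^3 = 8000 ordered triples (a,b,c).
  e.g. a=(b,0), b=(a,0), c=(c,0): lhs=(b,0) != rhs=(a,0)
  e.g. a=(b,0), b=(a,0), c=(c,1): lhs=(b,0) != rhs=(a,0)
Total violating triples: 128


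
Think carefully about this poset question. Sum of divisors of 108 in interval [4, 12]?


Interval [4,12] in divisors of 108: [4, 12]
Sum = 16


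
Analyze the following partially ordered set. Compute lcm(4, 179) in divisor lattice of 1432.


In a divisor lattice, join = lcm (least common multiple).
gcd(4,179) = 1
lcm(4,179) = 4*179/gcd = 716/1 = 716


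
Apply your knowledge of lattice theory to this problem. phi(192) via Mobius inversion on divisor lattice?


phi(n) = n * prod_{p|n} (1 - 1/p).
Prime divisors of 192: [2, 3]
phi(192) = 192 * (1 - 1/2) * (1 - 1/3)
phi(192) = 64


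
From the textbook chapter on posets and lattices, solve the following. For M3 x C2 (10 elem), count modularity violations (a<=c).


Modular law: if a <= c then a v (b ^ c) = (a v b) ^ c.
Check all triples (a,b,c) with a <= c among 10 elements.
This lattice is modular (diamonds M_m and their chain-products are modular).
Total violating triples: 0


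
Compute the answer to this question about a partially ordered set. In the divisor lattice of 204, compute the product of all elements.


Divisors of 204: [1, 2, 3, 4, 6, 12, 17, 34, 51, 68, 102, 204]
Product = n^(d(n)/2) = 204^(12/2)
Product = 72074394832896


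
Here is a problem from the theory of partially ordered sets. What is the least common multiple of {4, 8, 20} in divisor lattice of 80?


In a divisor lattice, join = lcm (least common multiple).
Compute lcm iteratively: start with first element, then lcm(current, next).
Elements: [4, 8, 20]
lcm(4,8) = 8
lcm(8,20) = 40
Final lcm = 40


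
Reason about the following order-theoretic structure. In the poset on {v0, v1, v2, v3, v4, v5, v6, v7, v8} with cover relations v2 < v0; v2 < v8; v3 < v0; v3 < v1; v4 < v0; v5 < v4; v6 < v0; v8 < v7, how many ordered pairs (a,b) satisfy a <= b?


The order relation is {(a,b) : a <= b}, reflexive so it includes (a,a).
Examples: (v0,v0), (v1,v1), (v2,v0), (v2,v2), (v2,v7), ...
Total ordered pairs: 19


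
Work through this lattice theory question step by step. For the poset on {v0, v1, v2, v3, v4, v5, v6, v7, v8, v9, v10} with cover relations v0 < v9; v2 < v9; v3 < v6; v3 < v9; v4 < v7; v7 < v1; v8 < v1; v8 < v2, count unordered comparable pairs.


A comparable pair {a,b} has a < b or b < a in the order.
Count unordered pairs where one element is strictly below the other.
Examples: {v0,v9}, {v1,v4}, {v1,v7}, {v1,v8}, ...
Total comparable pairs: 10


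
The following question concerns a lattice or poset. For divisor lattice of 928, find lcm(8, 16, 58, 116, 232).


In a divisor lattice, join = lcm (least common multiple).
Compute lcm iteratively: start with first element, then lcm(current, next).
Elements: [8, 16, 58, 116, 232]
lcm(8,16) = 16
lcm(16,58) = 464
lcm(464,116) = 464
lcm(464,232) = 464
Final lcm = 464


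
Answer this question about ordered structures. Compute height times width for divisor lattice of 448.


Height = length of longest chain minus 1; width = size of largest antichain.
A maximum chain: 1 | 7 | 14 | 28 | 56 | 112 | 224 | 448  (height 7).
A maximum antichain: {2, 7}  (width 2).
Product = 7 * 2 = 14


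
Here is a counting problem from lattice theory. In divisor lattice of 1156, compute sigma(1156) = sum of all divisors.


sigma(n) = sum of divisors.
Divisors of 1156: [1, 2, 4, 17, 34, 68, 289, 578, 1156]
Sum = 2149


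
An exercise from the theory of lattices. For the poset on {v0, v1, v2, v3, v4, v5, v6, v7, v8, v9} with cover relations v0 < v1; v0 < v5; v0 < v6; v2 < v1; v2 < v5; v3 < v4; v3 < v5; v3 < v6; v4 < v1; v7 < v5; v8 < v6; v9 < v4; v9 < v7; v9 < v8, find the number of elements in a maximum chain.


A chain is a totally ordered subset; we count the number of elements in a maximum chain.
Compute, for each element x, the size of the longest chain ending at x:
  v0: 1
  v2: 1
  v3: 1
  v9: 1
  v7: 2
  v8: 2
  ...
A maximum chain: v3 < v4 < v1
Number of elements in the longest chain: 3


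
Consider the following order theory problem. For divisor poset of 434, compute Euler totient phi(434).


phi(n) = n * prod_{p|n} (1 - 1/p).
Prime divisors of 434: [2, 7, 31]
phi(434) = 434 * (1 - 1/2) * (1 - 1/7) * (1 - 1/31)
phi(434) = 180


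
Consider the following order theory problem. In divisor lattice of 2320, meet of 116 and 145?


In a divisor lattice, meet = gcd (greatest common divisor).
By Euclidean algorithm or factoring: gcd(116,145) = 29


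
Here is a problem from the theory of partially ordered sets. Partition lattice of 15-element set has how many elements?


B(n) = number of set partitions of an n-element set.
B(n) satisfies the recurrence: B(n+1) = sum_k C(n,k)*B(k).
B(15) = 1382958545


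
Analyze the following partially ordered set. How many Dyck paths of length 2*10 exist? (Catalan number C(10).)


C(n) = C(2n, n) / (n+1).
C(20, 10) = 184756
C(10) = 184756 / 11 = 16796


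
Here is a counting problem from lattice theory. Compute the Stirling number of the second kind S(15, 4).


S(n,k) = k*S(n-1,k) + S(n-1,k-1).
S(14,4) = 10391745, S(14,3) = 788970
S(15,4) = 4*10391745 + 788970 = 41566980 + 788970
S(15,4) = 42355950


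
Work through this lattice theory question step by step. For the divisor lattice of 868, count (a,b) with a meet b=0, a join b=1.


Complement pair (a,b): a meet b = bottom, a join b = top.
Here: gcd(a,b)=1 and lcm(a,b)=868, i.e. a*b=868 with a,b coprime.
Pairs found: (1,868), (4,217), (7,124), (28,31), ... (4 more)
Total ordered pairs: 8


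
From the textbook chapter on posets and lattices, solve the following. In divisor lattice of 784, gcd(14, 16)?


Meet=gcd.
gcd(14,16)=2


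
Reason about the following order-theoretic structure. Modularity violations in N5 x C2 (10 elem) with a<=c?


Modular law: if a <= c then a v (b ^ c) = (a v b) ^ c.
Check all triples (a,b,c) with a <= c among 10 elements.
  e.g. a=(a,0), b=(c,0), c=(b,0): lhs=(a,0) != rhs=(b,0)
  e.g. a=(a,0), b=(c,1), c=(b,0): lhs=(a,0) != rhs=(b,0)
Total violating triples: 6


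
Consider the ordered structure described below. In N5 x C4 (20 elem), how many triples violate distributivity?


Distributive law: a ^ (b v c) = (a ^ b) v (a ^ c).
Check all 20^3 = 8000 ordered triples (a,b,c).
  e.g. a=(b,0), b=(a,0), c=(c,0): lhs=(b,0) != rhs=(a,0)
  e.g. a=(b,0), b=(a,0), c=(c,1): lhs=(b,0) != rhs=(a,0)
Total violating triples: 128


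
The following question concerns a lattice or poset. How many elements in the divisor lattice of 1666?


Divisors of 1666: [1, 2, 7, 14, 17, 34, 49, 98, 119, 238, 833, 1666]
Count: 12


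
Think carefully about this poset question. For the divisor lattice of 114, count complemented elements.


An element a is complemented if some b has a meet b = bottom, a join b = top.
a is complemented iff gcd(a, n/a)=1, i.e. a is a unitary divisor of 114.
Complemented elements: 1, 2, 3, 6, 19, 38, ... (2 more)
Count: 8


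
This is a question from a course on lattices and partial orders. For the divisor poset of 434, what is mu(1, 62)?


In a divisor lattice, mu(a,b) = mu(b/a) where mu is the classical Mobius function.
b/a = 62/1 = 62
Prime factorization of 62: primes [2, 31]
62 is squarefree with 2 prime factor(s), so mu(62) = (-1)^2 = 1


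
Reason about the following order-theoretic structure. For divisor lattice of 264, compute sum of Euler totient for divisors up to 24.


Divisors of 264 up to 24: [1, 2, 3, 4, 6, 8, 11, 12, 22, 24]
phi values: [1, 1, 2, 2, 2, 4, 10, 4, 10, 8]
Sum = 44


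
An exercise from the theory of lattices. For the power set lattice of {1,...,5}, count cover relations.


A cover relation a -< b holds when a < b with no c strictly between.
Cover relations:
  {} -< {1}
  {} -< {2}
  {} -< {3}
  {} -< {4}
  {} -< {5}
  {1} -< {1,2}
  {1} -< {1,3}
  {1} -< {1,4}
  ...72 more
Total: 80


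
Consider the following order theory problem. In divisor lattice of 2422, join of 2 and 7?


In a divisor lattice, join = lcm (least common multiple).
gcd(2,7) = 1
lcm(2,7) = 2*7/gcd = 14/1 = 14


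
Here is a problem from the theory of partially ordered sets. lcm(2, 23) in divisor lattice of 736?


Join=lcm.
gcd(2,23)=1
lcm=46


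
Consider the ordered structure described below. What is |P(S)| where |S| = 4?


Power set = 2^n.
2^4 = 16


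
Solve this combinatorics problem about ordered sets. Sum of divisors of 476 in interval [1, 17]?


Interval [1,17] in divisors of 476: [1, 17]
Sum = 18


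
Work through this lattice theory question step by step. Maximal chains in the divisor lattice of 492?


A maximal chain goes from the minimum element to a maximal element via cover relations.
Counting all min-to-max paths in the cover graph.
Total maximal chains: 12


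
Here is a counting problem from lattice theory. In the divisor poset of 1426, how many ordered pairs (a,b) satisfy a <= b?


The order relation is {(a,b) : a <= b}, reflexive so it includes (a,a).
Examples: (1,1), (1,1426), (1,2), (1,23), (1,31), ...
Total ordered pairs: 27


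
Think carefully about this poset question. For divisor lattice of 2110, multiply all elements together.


Divisors of 2110: [1, 2, 5, 10, 211, 422, 1055, 2110]
Product = n^(d(n)/2) = 2110^(8/2)
Product = 19821194410000


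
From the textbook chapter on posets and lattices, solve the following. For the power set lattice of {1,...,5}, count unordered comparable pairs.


A comparable pair {a,b} has a < b or b < a in the order.
Count unordered pairs where one element is strictly below the other.
Examples: {{},{1}}, {{},{2}}, {{},{3}}, {{},{4}}, ...
Total comparable pairs: 211


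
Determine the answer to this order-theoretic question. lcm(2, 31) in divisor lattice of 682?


Join=lcm.
gcd(2,31)=1
lcm=62


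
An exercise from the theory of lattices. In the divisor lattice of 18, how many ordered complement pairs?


Complement pair (a,b): a meet b = bottom, a join b = top.
Here: gcd(a,b)=1 and lcm(a,b)=18, i.e. a*b=18 with a,b coprime.
Pairs found: (1,18), (2,9), (9,2), (18,1)
Total ordered pairs: 4


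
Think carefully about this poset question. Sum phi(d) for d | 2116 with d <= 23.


Divisors of 2116 up to 23: [1, 2, 4, 23]
phi values: [1, 1, 2, 22]
Sum = 26


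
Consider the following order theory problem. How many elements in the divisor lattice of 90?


Divisors of 90: [1, 2, 3, 5, 6, 9, 10, 15, 18, 30, 45, 90]
Count: 12


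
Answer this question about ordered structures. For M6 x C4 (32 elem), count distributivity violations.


Distributive law: a ^ (b v c) = (a ^ b) v (a ^ c).
Check all 32^3 = 32768 ordered triples (a,b,c).
  e.g. a=(a1,0), b=(a2,0), c=(a3,0): lhs=(a1,0) != rhs=(0,0)
  e.g. a=(a1,0), b=(a2,0), c=(a3,1): lhs=(a1,0) != rhs=(0,0)
Total violating triples: 7680


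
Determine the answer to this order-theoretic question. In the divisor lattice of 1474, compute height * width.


Height = length of longest chain minus 1; width = size of largest antichain.
A maximum chain: 1 | 67 | 737 | 1474  (height 3).
A maximum antichain: {2, 11, 67}  (width 3).
Product = 3 * 3 = 9


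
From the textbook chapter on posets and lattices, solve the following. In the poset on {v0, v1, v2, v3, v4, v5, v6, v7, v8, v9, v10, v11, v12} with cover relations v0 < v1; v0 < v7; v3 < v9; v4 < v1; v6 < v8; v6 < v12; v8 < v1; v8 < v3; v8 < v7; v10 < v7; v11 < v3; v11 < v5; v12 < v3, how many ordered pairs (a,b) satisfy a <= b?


The order relation is {(a,b) : a <= b}, reflexive so it includes (a,a).
Examples: (v0,v0), (v0,v1), (v0,v7), (v1,v1), (v10,v10), ...
Total ordered pairs: 33


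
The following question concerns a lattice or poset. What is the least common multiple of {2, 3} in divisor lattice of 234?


In a divisor lattice, join = lcm (least common multiple).
Compute lcm iteratively: start with first element, then lcm(current, next).
Elements: [2, 3]
lcm(2,3) = 6
Final lcm = 6


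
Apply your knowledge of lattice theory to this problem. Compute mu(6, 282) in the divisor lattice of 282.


In a divisor lattice, mu(a,b) = mu(b/a) where mu is the classical Mobius function.
b/a = 282/6 = 47
Prime factorization of 47: primes [47]
47 is squarefree with 1 prime factor(s), so mu(47) = (-1)^1 = -1


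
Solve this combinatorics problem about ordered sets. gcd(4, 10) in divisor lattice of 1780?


Meet=gcd.
gcd(4,10)=2


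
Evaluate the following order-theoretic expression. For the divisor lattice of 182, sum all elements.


sigma(n) = sum of divisors.
Divisors of 182: [1, 2, 7, 13, 14, 26, 91, 182]
Sum = 336


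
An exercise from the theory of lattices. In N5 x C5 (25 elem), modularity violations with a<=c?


Modular law: if a <= c then a v (b ^ c) = (a v b) ^ c.
Check all triples (a,b,c) with a <= c among 25 elements.
  e.g. a=(a,0), b=(c,0), c=(b,0): lhs=(a,0) != rhs=(b,0)
  e.g. a=(a,0), b=(c,1), c=(b,0): lhs=(a,0) != rhs=(b,0)
Total violating triples: 75


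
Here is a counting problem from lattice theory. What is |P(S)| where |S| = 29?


Power set = 2^n.
2^29 = 536870912


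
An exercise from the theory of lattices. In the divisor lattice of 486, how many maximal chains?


A maximal chain goes from the minimum element to a maximal element via cover relations.
Counting all min-to-max paths in the cover graph.
Total maximal chains: 6


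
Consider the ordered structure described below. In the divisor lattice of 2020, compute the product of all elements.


Divisors of 2020: [1, 2, 4, 5, 10, 20, 101, 202, 404, 505, 1010, 2020]
Product = n^(d(n)/2) = 2020^(12/2)
Product = 67937289638464000000


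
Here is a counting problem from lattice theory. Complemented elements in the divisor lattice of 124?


An element a is complemented if some b has a meet b = bottom, a join b = top.
a is complemented iff gcd(a, n/a)=1, i.e. a is a unitary divisor of 124.
Complemented elements: 1, 4, 31, 124
Count: 4


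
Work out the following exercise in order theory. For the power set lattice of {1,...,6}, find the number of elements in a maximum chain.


A chain is a totally ordered subset; we count the number of elements in a maximum chain.
Compute, for each element x, the size of the longest chain ending at x:
  {}: 1
  {1}: 2
  {2}: 2
  {3}: 2
  {4}: 2
  {5}: 2
  ...
A maximum chain: {} < {1} < {1,2} < {1,2,3} < {1,2,3,4} < {1,2,3,4,5} < {1,2,3,4,5,6}
Number of elements in the longest chain: 7


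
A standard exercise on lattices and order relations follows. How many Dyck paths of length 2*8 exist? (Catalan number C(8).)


C(n) = C(2n, n) / (n+1).
C(16, 8) = 12870
C(8) = 12870 / 9 = 1430


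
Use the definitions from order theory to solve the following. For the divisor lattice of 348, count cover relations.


A cover relation a -< b holds when a < b with no c strictly between.
Cover relations:
  1 -< 2
  1 -< 3
  1 -< 29
  2 -< 4
  2 -< 6
  2 -< 58
  3 -< 6
  3 -< 87
  ...12 more
Total: 20


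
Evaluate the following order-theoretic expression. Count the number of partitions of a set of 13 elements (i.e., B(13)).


B(n) = number of set partitions of an n-element set.
B(n) satisfies the recurrence: B(n+1) = sum_k C(n,k)*B(k).
B(13) = 27644437


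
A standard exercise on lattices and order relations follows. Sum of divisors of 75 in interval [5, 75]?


Interval [5,75] in divisors of 75: [5, 15, 25, 75]
Sum = 120


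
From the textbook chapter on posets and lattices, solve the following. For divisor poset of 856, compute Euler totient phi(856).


phi(n) = n * prod_{p|n} (1 - 1/p).
Prime divisors of 856: [2, 107]
phi(856) = 856 * (1 - 1/2) * (1 - 1/107)
phi(856) = 424


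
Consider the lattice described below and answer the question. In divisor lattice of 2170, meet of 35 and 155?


In a divisor lattice, meet = gcd (greatest common divisor).
By Euclidean algorithm or factoring: gcd(35,155) = 5


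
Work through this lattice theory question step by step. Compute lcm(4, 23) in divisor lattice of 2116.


In a divisor lattice, join = lcm (least common multiple).
gcd(4,23) = 1
lcm(4,23) = 4*23/gcd = 92/1 = 92


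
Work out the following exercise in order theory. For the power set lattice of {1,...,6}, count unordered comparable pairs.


A comparable pair {a,b} has a < b or b < a in the order.
Count unordered pairs where one element is strictly below the other.
Examples: {{},{1}}, {{},{2}}, {{},{3}}, {{},{4}}, ...
Total comparable pairs: 665


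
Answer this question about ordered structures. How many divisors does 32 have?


Divisors of 32: [1, 2, 4, 8, 16, 32]
Count: 6


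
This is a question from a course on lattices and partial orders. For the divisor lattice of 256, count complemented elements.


An element a is complemented if some b has a meet b = bottom, a join b = top.
a is complemented iff gcd(a, n/a)=1, i.e. a is a unitary divisor of 256.
Complemented elements: 1, 256
Count: 2


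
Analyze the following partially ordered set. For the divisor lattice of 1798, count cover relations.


A cover relation a -< b holds when a < b with no c strictly between.
Cover relations:
  1 -< 2
  1 -< 29
  1 -< 31
  2 -< 58
  2 -< 62
  29 -< 58
  29 -< 899
  31 -< 62
  ...4 more
Total: 12


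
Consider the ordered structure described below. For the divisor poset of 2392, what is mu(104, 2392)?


In a divisor lattice, mu(a,b) = mu(b/a) where mu is the classical Mobius function.
b/a = 2392/104 = 23
Prime factorization of 23: primes [23]
23 is squarefree with 1 prime factor(s), so mu(23) = (-1)^1 = -1


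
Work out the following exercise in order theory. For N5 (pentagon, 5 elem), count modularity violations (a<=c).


Modular law: if a <= c then a v (b ^ c) = (a v b) ^ c.
Check all triples (a,b,c) with a <= c among 5 elements.
  e.g. a=a, b=c, c=b: lhs=a != rhs=b
Total violating triples: 1


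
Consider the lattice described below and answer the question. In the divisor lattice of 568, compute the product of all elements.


Divisors of 568: [1, 2, 4, 8, 71, 142, 284, 568]
Product = n^(d(n)/2) = 568^(8/2)
Product = 104086245376


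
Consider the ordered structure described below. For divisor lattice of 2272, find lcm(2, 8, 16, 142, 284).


In a divisor lattice, join = lcm (least common multiple).
Compute lcm iteratively: start with first element, then lcm(current, next).
Elements: [2, 8, 16, 142, 284]
lcm(2,8) = 8
lcm(8,16) = 16
lcm(16,142) = 1136
lcm(1136,284) = 1136
Final lcm = 1136


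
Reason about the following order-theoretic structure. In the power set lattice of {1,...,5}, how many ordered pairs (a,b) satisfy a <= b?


The order relation is {(a,b) : a <= b}, reflexive so it includes (a,a).
Examples: ({},{}), ({},{1,2}), ({},{1,2,3}), ({},{1,2,3,4}), ({},{1,2,3,4,5}), ...
Total ordered pairs: 243


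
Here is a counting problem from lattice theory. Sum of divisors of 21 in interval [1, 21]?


Interval [1,21] in divisors of 21: [1, 3, 7, 21]
Sum = 32


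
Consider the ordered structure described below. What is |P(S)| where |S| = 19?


Power set = 2^n.
2^19 = 524288


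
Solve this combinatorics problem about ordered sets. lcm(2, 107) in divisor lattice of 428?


Join=lcm.
gcd(2,107)=1
lcm=214


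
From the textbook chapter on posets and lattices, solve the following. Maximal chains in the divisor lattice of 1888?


A maximal chain goes from the minimum element to a maximal element via cover relations.
Counting all min-to-max paths in the cover graph.
Total maximal chains: 6


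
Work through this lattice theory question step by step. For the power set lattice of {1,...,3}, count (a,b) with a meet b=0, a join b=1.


Complement pair (a,b): a meet b = bottom, a join b = top.
Here: A intersect B = {} and A union B = {1,...,3}.
Pairs found: ({},{1,2,3}), ({1},{2,3}), ({2},{1,3}), ({3},{1,2}), ... (4 more)
Total ordered pairs: 8


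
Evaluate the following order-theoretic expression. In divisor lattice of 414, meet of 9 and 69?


In a divisor lattice, meet = gcd (greatest common divisor).
By Euclidean algorithm or factoring: gcd(9,69) = 3


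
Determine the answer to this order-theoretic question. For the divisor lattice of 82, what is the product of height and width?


Height = length of longest chain minus 1; width = size of largest antichain.
A maximum chain: 1 | 41 | 82  (height 2).
A maximum antichain: {2, 41}  (width 2).
Product = 2 * 2 = 4


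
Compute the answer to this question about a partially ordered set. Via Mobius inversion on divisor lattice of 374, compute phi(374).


phi(n) = n * prod_{p|n} (1 - 1/p).
Prime divisors of 374: [2, 11, 17]
phi(374) = 374 * (1 - 1/2) * (1 - 1/11) * (1 - 1/17)
phi(374) = 160


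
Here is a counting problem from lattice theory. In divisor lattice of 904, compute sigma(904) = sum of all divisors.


sigma(n) = sum of divisors.
Divisors of 904: [1, 2, 4, 8, 113, 226, 452, 904]
Sum = 1710


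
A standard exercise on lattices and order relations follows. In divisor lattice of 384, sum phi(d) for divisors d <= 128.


Divisors of 384 up to 128: [1, 2, 3, 4, 6, 8, 12, 16, 24, 32, 48, 64, 96, 128]
phi values: [1, 1, 2, 2, 2, 4, 4, 8, 8, 16, 16, 32, 32, 64]
Sum = 192


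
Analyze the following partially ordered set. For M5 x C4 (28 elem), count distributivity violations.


Distributive law: a ^ (b v c) = (a ^ b) v (a ^ c).
Check all 28^3 = 21952 ordered triples (a,b,c).
  e.g. a=(a1,0), b=(a2,0), c=(a3,0): lhs=(a1,0) != rhs=(0,0)
  e.g. a=(a1,0), b=(a2,0), c=(a3,1): lhs=(a1,0) != rhs=(0,0)
Total violating triples: 3840


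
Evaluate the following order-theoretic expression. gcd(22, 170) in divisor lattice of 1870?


Meet=gcd.
gcd(22,170)=2
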